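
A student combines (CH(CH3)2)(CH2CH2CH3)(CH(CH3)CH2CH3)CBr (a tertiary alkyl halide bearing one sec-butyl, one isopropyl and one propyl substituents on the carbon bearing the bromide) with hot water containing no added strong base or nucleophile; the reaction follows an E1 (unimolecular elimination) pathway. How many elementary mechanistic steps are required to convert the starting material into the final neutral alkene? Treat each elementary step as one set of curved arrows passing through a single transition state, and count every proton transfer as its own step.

2

Step 1: Unassisted departure of Br⁻ (taking the C–Br bonding pair) generates a tertiary carbocation.
(No 1,2-shift: no single shift to an adjacent carbon would give a more stable cation.)
Step 2: A water molecule (solvent) deprotonates a β-carbon; as the C–H bond breaks, those electrons form the new alkene π bond.
Total: 2 elementary steps.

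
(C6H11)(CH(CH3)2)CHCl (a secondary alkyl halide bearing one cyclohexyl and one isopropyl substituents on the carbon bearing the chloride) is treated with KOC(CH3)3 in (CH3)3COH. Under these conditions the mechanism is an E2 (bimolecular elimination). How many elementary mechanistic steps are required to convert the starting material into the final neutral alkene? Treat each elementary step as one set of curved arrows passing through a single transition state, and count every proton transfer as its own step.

Step 1: In one step, (CH3)3CO⁻ pulls off a β-proton, the C–Cl bond cleaves, and a C=C double bond forms between the α- and β-carbons (E2, anti elimination).
Total: 1 elementary step.

1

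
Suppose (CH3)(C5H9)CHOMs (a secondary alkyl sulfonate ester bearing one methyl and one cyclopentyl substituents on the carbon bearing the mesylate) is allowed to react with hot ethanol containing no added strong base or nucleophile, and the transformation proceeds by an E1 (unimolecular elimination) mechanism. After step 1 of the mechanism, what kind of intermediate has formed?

Step 1: Unassisted departure of MsO⁻ (taking the C–O bonding pair) generates a secondary carbocation.
After step 1 the species present is a secondary carbocation.

secondary carbocation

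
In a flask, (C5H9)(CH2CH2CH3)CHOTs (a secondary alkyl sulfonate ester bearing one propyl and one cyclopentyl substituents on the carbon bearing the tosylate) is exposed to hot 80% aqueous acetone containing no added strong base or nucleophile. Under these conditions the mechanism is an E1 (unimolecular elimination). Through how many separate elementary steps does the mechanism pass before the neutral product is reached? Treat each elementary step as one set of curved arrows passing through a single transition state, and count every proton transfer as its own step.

3

Step 1: Rate-determining heterolysis of the C–O bond gives TsO⁻ and a secondary carbocation.
Step 2: Carbocation rearrangement: a 1,2-hydride shift from the adjacent cyclopentyl carbon converts the initially-formed secondary cation into the more stable tertiary cation.
Step 3: A water molecule (solvent) deprotonates a β-carbon; as the C–H bond breaks, those electrons form the new alkene π bond.
Total: 3 elementary steps.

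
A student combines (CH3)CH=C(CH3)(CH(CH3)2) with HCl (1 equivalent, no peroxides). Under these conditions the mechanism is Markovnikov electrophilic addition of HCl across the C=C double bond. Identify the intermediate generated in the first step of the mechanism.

Step 1: Protonation of the alkene by HCl: the π bond acts as the nucleophile and picks up H⁺, giving the more stable (Markovnikov) tertiary carbocation. The H–Cl bond breaks heterolytically, releasing Cl⁻.
After step 1 the species present is a tertiary carbocation.

tertiary carbocation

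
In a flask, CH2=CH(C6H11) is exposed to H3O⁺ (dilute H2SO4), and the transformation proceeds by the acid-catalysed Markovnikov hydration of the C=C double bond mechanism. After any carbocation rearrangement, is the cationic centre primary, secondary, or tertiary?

tertiary

Step 1: Protonation of the alkene by H3O⁺: the π bond acts as the nucleophile and picks up H⁺, giving the more stable (Markovnikov) secondary carbocation. H2O is released.
Step 2: A 1,2-hydride shift from the adjacent cyclohexyl carbon moves the positive charge from the secondary centre to an adjacent carbon, generating a more stable tertiary carbocation.
The cation rearranges from secondary to tertiary via a 1,2-hydride shift from the adjacent cyclohexyl carbon; the tertiary cation is what reacts next.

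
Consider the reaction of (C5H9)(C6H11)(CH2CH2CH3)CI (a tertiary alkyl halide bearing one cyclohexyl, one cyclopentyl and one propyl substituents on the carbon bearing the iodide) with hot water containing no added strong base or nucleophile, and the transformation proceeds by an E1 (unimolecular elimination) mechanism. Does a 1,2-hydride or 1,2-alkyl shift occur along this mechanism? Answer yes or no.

The first-formed carbocation is tertiary.
No single 1,2-shift to an adjacent carbon would produce a more-substituted cation than the one already present, so no rearrangement occurs.

no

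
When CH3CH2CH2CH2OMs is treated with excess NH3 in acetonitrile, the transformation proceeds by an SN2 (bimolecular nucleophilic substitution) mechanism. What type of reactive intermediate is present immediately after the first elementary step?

Step 1: A lone pair on the N of NH3 attacks the α-carbon from the back side while the C–O bond breaks; both bonding electrons leave with MsO⁻. The product of this concerted step is an alkylammonium ion.
After step 1 the species present is an ammonium ion.

ammonium ion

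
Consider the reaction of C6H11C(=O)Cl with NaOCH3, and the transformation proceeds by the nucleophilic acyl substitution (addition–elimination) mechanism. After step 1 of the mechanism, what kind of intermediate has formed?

Step 1: CH3O⁻ adds to the carbonyl carbon; the C=O π electrons shift onto oxygen and a tetrahedral alkoxide intermediate forms.
After step 1 the species present is a tetrahedral intermediate.

tetrahedral intermediate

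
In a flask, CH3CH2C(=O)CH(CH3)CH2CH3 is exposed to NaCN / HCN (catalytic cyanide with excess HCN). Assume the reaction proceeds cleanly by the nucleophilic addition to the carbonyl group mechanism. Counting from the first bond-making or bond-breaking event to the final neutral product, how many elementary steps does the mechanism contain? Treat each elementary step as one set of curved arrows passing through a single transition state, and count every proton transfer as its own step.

2

Step 1: Nucleophilic addition: CN⁻ adds to the carbonyl carbon, pushing the π(C=O) electron pair onto oxygen and giving a tetrahedral alkoxide.
Step 2: The alkoxide is protonated in situ by undissociated HCN, yielding a cyanohydrin; the CN⁻ so formed carries on the cycle.
Total: 2 elementary steps.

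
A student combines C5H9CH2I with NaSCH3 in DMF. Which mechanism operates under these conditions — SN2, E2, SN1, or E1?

SN2

Conditions: a primary substrate with a strong nucleophile in the polar aprotic solvent DMF.
These conditions are the textbook signature of the SN2 pathway.
An unhindered substrate with a strong nucleophile in a polar aprotic solvent favours one-step backside displacement.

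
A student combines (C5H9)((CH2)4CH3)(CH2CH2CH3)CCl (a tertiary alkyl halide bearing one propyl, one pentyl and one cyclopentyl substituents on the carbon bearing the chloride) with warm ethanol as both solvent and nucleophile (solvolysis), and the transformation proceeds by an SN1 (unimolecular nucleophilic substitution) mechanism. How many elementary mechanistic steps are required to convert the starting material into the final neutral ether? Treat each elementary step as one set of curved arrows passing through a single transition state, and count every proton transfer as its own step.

3

Step 1: The C–Cl bond breaks with both electrons going to the chloride; Cl⁻ leaves and a tertiary carbocation remains.
(No 1,2-shift: no single shift to an adjacent carbon would give a more stable cation.)
Step 2: Nucleophilic capture: the oxygen of CH3CH2OH bonds to the cationic carbon, producing an oxonium-ion intermediate.
Step 3: A second solvent molecule removes the proton on oxygen, giving the neutral ether product.
Total: 3 elementary steps.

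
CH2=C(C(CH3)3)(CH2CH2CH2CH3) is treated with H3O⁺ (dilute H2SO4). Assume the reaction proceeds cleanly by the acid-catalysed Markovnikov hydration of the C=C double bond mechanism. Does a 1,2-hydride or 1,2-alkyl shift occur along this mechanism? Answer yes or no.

no

The first-formed carbocation is tertiary.
No single 1,2-shift to an adjacent carbon would produce a more-substituted cation than the one already present, so no rearrangement occurs.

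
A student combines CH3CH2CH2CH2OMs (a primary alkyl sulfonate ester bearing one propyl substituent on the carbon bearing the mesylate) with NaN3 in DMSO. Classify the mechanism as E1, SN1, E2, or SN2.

SN2

Conditions: a primary substrate with a strong nucleophile in the polar aprotic solvent DMSO.
These conditions are the textbook signature of the SN2 pathway.
An unhindered substrate with a strong nucleophile in a polar aprotic solvent favours one-step backside displacement.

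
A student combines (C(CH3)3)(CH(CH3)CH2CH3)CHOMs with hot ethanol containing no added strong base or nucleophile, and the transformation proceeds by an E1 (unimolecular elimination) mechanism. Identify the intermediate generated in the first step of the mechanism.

secondary carbocation

Step 1: Unassisted departure of MsO⁻ (taking the C–O bonding pair) generates a secondary carbocation.
After step 1 the species present is a secondary carbocation.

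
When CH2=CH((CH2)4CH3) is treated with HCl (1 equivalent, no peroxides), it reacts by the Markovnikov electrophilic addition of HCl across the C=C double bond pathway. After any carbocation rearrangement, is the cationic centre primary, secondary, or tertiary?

secondary

Step 1: The π electrons of the C=C bond attack a proton of HCl; Markovnikov addition places the new C–H on the less-substituted alkene carbon, so the positive charge ends up on the more-substituted carbon — a secondary carbocation. The H–Cl bond breaks heterolytically, releasing Cl⁻.
No single 1,2-shift to an adjacent carbon would give a more-substituted cation, so no rearrangement occurs.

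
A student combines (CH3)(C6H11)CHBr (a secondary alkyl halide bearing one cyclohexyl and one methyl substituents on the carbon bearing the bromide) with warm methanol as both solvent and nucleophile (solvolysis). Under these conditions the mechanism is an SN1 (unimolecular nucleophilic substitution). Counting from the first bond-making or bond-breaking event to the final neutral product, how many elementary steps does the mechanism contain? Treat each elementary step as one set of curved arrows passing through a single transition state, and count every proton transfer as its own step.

4

Step 1: The C–Br bond breaks with both electrons going to the bromide; Br⁻ leaves and a secondary carbocation remains.
Step 2: Carbocation rearrangement: a 1,2-hydride shift from the adjacent cyclohexyl carbon converts the initially-formed secondary cation into the more stable tertiary cation.
Step 3: A lone pair on the oxygen of CH3OH attacks the carbocation, forming a new C–O σ-bond and an oxonium ion.
Step 4: A second solvent molecule removes the proton on oxygen, giving the neutral ether product.
Total: 4 elementary steps.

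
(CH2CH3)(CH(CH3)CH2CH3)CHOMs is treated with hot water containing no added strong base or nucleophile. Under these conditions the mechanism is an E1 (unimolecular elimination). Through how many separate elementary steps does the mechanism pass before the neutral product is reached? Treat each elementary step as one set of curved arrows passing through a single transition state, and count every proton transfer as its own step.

3

Step 1: Ionisation: the C–O σ-bond cleaves heterolytically; both bonding electrons depart with MsO⁻, leaving a secondary carbocation at the α-carbon.
Step 2: A hydride (H with its bonding pair) migrates from the adjacent sec-butyl carbon to the cationic centre — a 1,2-hydride shift — upgrading the secondary cation to a tertiary one.
Step 3: A weak base (a water molecule from the solvent) removes a proton from a carbon adjacent to the cationic centre; the electrons of that C–H bond become the new π(C=C) bond, giving the alkene.
Total: 3 elementary steps.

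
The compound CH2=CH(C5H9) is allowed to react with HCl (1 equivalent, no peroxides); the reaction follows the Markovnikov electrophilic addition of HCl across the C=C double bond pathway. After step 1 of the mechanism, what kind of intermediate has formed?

secondary carbocation

Step 1: Electrophilic addition begins with the π(C=C) electrons forming a bond to the proton of HCl. Following Markovnikov's rule, the resulting cation is secondary. The H–Cl bond breaks heterolytically, releasing Cl⁻.
After step 1 the species present is a secondary carbocation.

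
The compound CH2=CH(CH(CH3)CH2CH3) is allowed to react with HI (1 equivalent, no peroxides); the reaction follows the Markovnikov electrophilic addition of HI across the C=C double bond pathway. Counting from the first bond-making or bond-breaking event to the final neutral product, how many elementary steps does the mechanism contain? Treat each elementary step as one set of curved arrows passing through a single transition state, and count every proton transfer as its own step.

Step 1: The π electrons of the C=C bond attack a proton of HI; Markovnikov addition places the new C–H on the less-substituted alkene carbon, so the positive charge ends up on the more-substituted carbon — a secondary carbocation. The H–I bond breaks heterolytically, releasing I⁻.
Step 2: Carbocation rearrangement: a 1,2-hydride shift from the adjacent sec-butyl carbon converts the initially-formed secondary cation into the more stable tertiary cation.
Step 3: The I⁻ anion donates a lone pair to the carbocation, forming the new C–I σ-bond and giving the neutral alkyl halide.
Total: 3 elementary steps.

3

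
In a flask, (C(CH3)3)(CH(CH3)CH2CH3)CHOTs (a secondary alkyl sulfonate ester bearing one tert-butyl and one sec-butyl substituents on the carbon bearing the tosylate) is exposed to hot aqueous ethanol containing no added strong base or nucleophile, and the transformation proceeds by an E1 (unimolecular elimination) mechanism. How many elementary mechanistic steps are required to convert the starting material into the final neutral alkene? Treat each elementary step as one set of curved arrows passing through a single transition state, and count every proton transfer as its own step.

3

Step 1: Ionisation: the C–O σ-bond cleaves heterolytically; both bonding electrons depart with TsO⁻, leaving a secondary carbocation at the α-carbon.
Step 2: A 1,2-hydride shift from the adjacent sec-butyl carbon moves the positive charge from the secondary centre to an adjacent carbon, generating a more stable tertiary carbocation.
Step 3: A water (or ethanol) molecule (solvent) deprotonates a β-carbon; as the C–H bond breaks, those electrons form the new alkene π bond.
Total: 3 elementary steps.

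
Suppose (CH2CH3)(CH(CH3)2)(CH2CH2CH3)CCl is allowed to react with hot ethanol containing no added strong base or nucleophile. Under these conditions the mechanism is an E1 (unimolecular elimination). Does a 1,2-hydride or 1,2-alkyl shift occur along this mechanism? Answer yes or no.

The first-formed carbocation is tertiary.
No single 1,2-shift to an adjacent carbon would produce a more-substituted cation than the one already present, so no rearrangement occurs.

no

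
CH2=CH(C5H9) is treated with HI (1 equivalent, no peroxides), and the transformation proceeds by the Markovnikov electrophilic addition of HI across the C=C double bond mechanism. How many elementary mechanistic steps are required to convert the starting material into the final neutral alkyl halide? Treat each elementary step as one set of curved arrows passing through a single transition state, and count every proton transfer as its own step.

3

Step 1: The π electrons of the C=C bond attack a proton of HI; Markovnikov addition places the new C–H on the less-substituted alkene carbon, so the positive charge ends up on the more-substituted carbon — a secondary carbocation. The H–I bond breaks heterolytically, releasing I⁻.
Step 2: A 1,2-hydride shift from the adjacent cyclopentyl carbon moves the positive charge from the secondary centre to an adjacent carbon, generating a more stable tertiary carbocation.
Step 3: Nucleophilic attack by I⁻ on the carbocation completes the addition, giving R–I.
Total: 3 elementary steps.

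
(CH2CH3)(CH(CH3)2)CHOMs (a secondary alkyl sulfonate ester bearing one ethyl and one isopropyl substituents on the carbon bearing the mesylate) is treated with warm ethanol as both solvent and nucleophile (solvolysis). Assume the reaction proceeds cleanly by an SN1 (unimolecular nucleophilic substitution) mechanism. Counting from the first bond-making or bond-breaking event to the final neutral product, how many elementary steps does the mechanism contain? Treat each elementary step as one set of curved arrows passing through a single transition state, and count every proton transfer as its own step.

Step 1: Unassisted departure of MsO⁻ (taking the C–O bonding pair) generates a secondary carbocation.
Step 2: Carbocation rearrangement: a 1,2-hydride shift from the adjacent isopropyl carbon converts the initially-formed secondary cation into the more stable tertiary cation.
Step 3: CH3CH2OH donates an oxygen lone pair into the empty p orbital of the cation, giving a protonated ether (an oxonium ion).
Step 4: Deprotonation of the oxonium oxygen by solvent ethanol yields the neutral ether.
Total: 4 elementary steps.

4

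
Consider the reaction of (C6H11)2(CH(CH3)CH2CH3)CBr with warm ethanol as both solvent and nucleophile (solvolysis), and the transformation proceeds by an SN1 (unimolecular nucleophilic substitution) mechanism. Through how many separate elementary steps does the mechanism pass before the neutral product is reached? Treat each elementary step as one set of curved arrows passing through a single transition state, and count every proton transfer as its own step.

Step 1: Rate-determining heterolysis of the C–Br bond gives Br⁻ and a tertiary carbocation.
(No 1,2-shift: no single shift to an adjacent carbon would give a more stable cation.)
Step 2: CH3CH2OH donates an oxygen lone pair into the empty p orbital of the cation, giving a protonated ether (an oxonium ion).
Step 3: Deprotonation of the oxonium oxygen by solvent ethanol yields the neutral ether.
Total: 3 elementary steps.

3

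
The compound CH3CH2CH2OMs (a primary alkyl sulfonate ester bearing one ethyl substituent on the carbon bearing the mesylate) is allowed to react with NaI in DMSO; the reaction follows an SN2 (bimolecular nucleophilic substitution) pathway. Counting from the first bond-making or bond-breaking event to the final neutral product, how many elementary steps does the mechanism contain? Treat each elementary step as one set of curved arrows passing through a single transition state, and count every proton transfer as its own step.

1

Step 1: I⁻ attacks the back face of the α-carbon while MsO⁻ departs with the C–O bonding pair — a single concerted displacement through a pentacoordinate transition state.
Total: 1 elementary step.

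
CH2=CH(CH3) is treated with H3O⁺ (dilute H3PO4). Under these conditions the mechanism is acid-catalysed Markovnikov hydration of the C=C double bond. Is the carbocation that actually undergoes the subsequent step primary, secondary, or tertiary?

Step 1: Electrophilic addition begins with the π(C=C) electrons forming a bond to the proton of H3O⁺. Following Markovnikov's rule, the resulting cation is secondary. H2O is released.
No single 1,2-shift to an adjacent carbon would give a more-substituted cation, so no rearrangement occurs.

secondary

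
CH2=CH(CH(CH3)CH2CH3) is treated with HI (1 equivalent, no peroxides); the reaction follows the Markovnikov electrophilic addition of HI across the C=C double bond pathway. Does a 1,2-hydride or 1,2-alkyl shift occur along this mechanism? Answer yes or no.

The first-formed carbocation is secondary.
The adjacent sec-butyl carbon already bears 2 other carbon substituents and has a hydrogen to migrate; after a 1,2-hydride shift from that carbon the positive charge sits on a tertiary centre.
Tertiary is more stable than secondary, so the shift occurs.

yes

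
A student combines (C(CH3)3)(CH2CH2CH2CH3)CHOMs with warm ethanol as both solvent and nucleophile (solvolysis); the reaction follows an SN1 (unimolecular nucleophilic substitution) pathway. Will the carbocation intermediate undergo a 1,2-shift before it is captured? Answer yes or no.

The first-formed carbocation is secondary.
The adjacent tert-butyl carbon has no hydrogen but bears methyl groups; migration of one methyl with its bonding pair (a 1,2-methyl shift) places the charge on a tertiary centre.
Tertiary is more stable than secondary, so the shift occurs.

yes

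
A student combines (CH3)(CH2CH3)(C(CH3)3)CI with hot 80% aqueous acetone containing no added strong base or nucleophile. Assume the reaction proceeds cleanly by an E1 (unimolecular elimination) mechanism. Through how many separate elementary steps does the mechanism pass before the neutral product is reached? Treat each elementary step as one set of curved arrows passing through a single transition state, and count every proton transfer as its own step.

Step 1: Rate-determining heterolysis of the C–I bond gives I⁻ and a tertiary carbocation.
(No 1,2-shift: no single shift to an adjacent carbon would give a more stable cation.)
Step 2: Loss of a β-proton to a water molecule of the solvent: the C–H bonding pair collapses toward the cationic carbon to form the C=C π bond, yielding the alkene.
Total: 2 elementary steps.

2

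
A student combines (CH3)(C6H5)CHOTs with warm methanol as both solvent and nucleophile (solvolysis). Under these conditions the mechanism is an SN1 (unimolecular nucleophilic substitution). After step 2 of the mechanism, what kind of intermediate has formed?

Step 1: The C–O bond breaks with both electrons going to the tosylate; TsO⁻ leaves and a secondary carbocation remains.
Step 2: A lone pair on the oxygen of CH3OH attacks the carbocation, forming a new C–O σ-bond and an oxonium ion.
After step 2 the species present is an oxonium ion.

oxonium ion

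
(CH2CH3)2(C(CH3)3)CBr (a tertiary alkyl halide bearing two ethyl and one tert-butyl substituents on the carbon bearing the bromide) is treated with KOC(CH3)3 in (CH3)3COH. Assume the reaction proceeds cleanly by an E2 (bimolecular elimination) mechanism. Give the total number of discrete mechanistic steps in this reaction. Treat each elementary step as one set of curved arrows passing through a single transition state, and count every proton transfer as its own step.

Step 1: The strong base (CH3)3CO⁻ removes a β-hydrogen; in the same concerted event the electrons of the breaking C–H bond form the new π(C=C) bond and the C–Br σ-bond breaks, expelling Br⁻. Anti-periplanar geometry; one transition state.
Total: 1 elementary step.

1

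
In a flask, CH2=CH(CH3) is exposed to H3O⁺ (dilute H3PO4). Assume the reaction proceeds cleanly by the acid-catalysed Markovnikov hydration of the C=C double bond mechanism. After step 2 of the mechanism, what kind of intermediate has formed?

Step 1: Protonation of the alkene by H3O⁺: the π bond acts as the nucleophile and picks up H⁺, giving the more stable (Markovnikov) secondary carbocation. H2O is released.
Step 2: Nucleophilic capture of the cation by H2O produces the protonated alcohol (an oxonium ion).
After step 2 the species present is an oxonium ion.

oxonium ion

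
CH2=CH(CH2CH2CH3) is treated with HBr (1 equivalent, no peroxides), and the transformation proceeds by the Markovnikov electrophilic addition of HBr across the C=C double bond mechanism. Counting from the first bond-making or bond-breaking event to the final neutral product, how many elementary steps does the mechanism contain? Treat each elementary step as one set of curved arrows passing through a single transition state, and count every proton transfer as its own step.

Step 1: Protonation of the alkene by HBr: the π bond acts as the nucleophile and picks up H⁺, giving the more stable (Markovnikov) secondary carbocation. The H–Br bond breaks heterolytically, releasing Br⁻.
(No 1,2-shift: no single shift to an adjacent carbon would give a more stable cation.)
Step 2: The Br⁻ anion donates a lone pair to the carbocation, forming the new C–Br σ-bond and giving the neutral alkyl halide.
Total: 2 elementary steps.

2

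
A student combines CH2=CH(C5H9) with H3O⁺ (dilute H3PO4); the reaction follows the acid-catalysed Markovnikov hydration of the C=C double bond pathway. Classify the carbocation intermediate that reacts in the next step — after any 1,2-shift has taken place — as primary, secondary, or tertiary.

Step 1: Protonation of the alkene by H3O⁺: the π bond acts as the nucleophile and picks up H⁺, giving the more stable (Markovnikov) secondary carbocation. H2O is released.
Step 2: A 1,2-hydride shift from the adjacent cyclopentyl carbon moves the positive charge from the secondary centre to an adjacent carbon, generating a more stable tertiary carbocation.
The cation rearranges from secondary to tertiary via a 1,2-hydride shift from the adjacent cyclopentyl carbon; the tertiary cation is what reacts next.

tertiary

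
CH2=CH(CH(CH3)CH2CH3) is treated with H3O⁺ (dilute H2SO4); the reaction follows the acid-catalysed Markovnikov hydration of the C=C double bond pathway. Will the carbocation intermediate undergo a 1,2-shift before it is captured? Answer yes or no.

The first-formed carbocation is secondary.
The adjacent sec-butyl carbon already bears 2 other carbon substituents and has a hydrogen to migrate; after a 1,2-hydride shift from that carbon the positive charge sits on a tertiary centre.
Tertiary is more stable than secondary, so the shift occurs.

yes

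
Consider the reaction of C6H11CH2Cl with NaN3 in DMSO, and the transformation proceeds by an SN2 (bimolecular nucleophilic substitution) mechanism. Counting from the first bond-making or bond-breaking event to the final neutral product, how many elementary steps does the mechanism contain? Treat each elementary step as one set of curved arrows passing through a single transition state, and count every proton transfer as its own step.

Step 1: N3⁻ attacks the back face of the α-carbon while Cl⁻ departs with the C–Cl bonding pair — a single concerted displacement through a pentacoordinate transition state.
Total: 1 elementary step.

1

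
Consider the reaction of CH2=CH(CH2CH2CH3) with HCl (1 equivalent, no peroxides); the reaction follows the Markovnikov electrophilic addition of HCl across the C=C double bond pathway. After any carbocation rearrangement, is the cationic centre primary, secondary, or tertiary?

Step 1: Protonation of the alkene by HCl: the π bond acts as the nucleophile and picks up H⁺, giving the more stable (Markovnikov) secondary carbocation. The H–Cl bond breaks heterolytically, releasing Cl⁻.
No single 1,2-shift to an adjacent carbon would give a more-substituted cation, so no rearrangement occurs.

secondary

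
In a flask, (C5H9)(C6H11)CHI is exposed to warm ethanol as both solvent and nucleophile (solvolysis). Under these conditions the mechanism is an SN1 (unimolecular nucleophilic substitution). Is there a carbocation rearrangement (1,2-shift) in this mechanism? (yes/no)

The first-formed carbocation is secondary.
The adjacent cyclohexyl carbon already bears 2 other carbon substituents and has a hydrogen to migrate; after a 1,2-hydride shift from that carbon the positive charge sits on a tertiary centre.
Tertiary is more stable than secondary, so the shift occurs.

yes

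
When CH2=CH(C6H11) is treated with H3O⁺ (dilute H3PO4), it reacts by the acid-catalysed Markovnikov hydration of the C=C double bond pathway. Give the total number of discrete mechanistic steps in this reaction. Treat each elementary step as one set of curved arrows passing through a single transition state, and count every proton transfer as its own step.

4

Step 1: Protonation of the alkene by H3O⁺: the π bond acts as the nucleophile and picks up H⁺, giving the more stable (Markovnikov) secondary carbocation. H2O is released.
Step 2: A 1,2-hydride shift from the adjacent cyclohexyl carbon moves the positive charge from the secondary centre to an adjacent carbon, generating a more stable tertiary carbocation.
Step 3: A lone pair on the oxygen of H2O attacks the carbocation, forming a C–O bond and an oxonium ion (a protonated alcohol).
Step 4: Deprotonation of the oxonium ion by a water molecule delivers the neutral alcohol and regenerates the acid catalyst.
Total: 4 elementary steps.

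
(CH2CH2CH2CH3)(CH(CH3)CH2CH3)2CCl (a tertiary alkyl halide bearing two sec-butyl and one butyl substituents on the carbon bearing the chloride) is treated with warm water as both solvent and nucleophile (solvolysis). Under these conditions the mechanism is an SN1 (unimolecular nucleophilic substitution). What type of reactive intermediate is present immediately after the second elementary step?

oxonium ion

Step 1: The C–Cl bond breaks with both electrons going to the chloride; Cl⁻ leaves and a tertiary carbocation remains.
Step 2: Nucleophilic capture: the oxygen of H2O bonds to the cationic carbon, producing an oxonium-ion intermediate.
After step 2 the species present is an oxonium ion.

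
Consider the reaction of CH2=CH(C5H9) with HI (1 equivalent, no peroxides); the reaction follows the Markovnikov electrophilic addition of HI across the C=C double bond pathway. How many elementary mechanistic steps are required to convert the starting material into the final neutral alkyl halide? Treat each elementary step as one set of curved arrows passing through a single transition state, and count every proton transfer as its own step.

Step 1: Protonation of the alkene by HI: the π bond acts as the nucleophile and picks up H⁺, giving the more stable (Markovnikov) secondary carbocation. The H–I bond breaks heterolytically, releasing I⁻.
Step 2: A 1,2-hydride shift from the adjacent cyclopentyl carbon moves the positive charge from the secondary centre to an adjacent carbon, generating a more stable tertiary carbocation.
Step 3: The I⁻ anion donates a lone pair to the carbocation, forming the new C–I σ-bond and giving the neutral alkyl halide.
Total: 3 elementary steps.

3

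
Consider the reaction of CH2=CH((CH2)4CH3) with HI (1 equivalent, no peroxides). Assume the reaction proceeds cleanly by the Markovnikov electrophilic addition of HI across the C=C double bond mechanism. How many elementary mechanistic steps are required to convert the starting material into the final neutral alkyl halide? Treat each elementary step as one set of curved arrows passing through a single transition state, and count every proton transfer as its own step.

2

Step 1: The π electrons of the C=C bond attack a proton of HI; Markovnikov addition places the new C–H on the less-substituted alkene carbon, so the positive charge ends up on the more-substituted carbon — a secondary carbocation. The H–I bond breaks heterolytically, releasing I⁻.
(No 1,2-shift: no single shift to an adjacent carbon would give a more stable cation.)
Step 2: Nucleophilic attack by I⁻ on the carbocation completes the addition, giving R–I.
Total: 2 elementary steps.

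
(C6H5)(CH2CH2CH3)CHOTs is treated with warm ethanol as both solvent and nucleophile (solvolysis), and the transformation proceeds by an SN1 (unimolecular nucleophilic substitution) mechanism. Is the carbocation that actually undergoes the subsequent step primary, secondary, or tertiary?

Step 1: Rate-determining heterolysis of the C–O bond gives TsO⁻ and a secondary carbocation.
No single 1,2-shift to an adjacent carbon would give a more-substituted cation, so no rearrangement occurs.

secondary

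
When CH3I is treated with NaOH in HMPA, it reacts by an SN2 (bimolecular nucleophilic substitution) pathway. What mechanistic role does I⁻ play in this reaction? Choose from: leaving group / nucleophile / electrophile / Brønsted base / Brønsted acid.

leaving group

Step 1: OH⁻ attacks the back face of the α-carbon while I⁻ departs with the C–I bonding pair — a single concerted displacement through a pentacoordinate transition state.
I⁻ departs with both electrons of the breaking σ-bond — that is the definition of a leaving group.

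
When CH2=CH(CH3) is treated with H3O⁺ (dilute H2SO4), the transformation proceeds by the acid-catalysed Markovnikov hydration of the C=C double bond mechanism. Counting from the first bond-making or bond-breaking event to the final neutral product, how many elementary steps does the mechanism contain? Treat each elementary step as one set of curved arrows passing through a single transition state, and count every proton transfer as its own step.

3

Step 1: The π electrons of the C=C bond attack a proton of H3O⁺; Markovnikov addition places the new C–H on the less-substituted alkene carbon, so the positive charge ends up on the more-substituted carbon — a secondary carbocation. H2O is released.
(No 1,2-shift: no single shift to an adjacent carbon would give a more stable cation.)
Step 2: A lone pair on the oxygen of H2O attacks the carbocation, forming a C–O bond and an oxonium ion (a protonated alcohol).
Step 3: Proton transfer from the O–H of the oxonium ion to H2O completes the catalytic cycle and yields the alcohol.
Total: 3 elementary steps.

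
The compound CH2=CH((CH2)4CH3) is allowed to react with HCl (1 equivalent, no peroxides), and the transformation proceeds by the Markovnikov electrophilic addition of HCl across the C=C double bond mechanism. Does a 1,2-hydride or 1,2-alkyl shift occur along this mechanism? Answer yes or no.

no

The first-formed carbocation is secondary.
No single 1,2-shift to an adjacent carbon would produce a more-substituted cation than the one already present, so no rearrangement occurs.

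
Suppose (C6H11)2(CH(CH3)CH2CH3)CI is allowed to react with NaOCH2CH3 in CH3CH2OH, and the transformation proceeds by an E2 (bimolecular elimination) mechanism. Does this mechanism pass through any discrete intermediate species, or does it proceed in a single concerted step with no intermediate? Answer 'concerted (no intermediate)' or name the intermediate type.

concerted (no intermediate)

The strong base CH3CH2O⁻ removes a β-hydrogen; in the same concerted event the electrons of the breaking C–H bond form the new π(C=C) bond and the C–I σ-bond breaks, expelling I⁻. Anti-periplanar geometry; one transition state.
All bond changes occur in one transition state; no discrete intermediate is formed.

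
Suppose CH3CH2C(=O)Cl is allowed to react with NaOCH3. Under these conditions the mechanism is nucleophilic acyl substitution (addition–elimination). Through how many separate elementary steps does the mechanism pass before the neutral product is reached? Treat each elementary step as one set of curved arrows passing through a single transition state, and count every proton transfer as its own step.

Step 1: CH3O⁻ adds to the carbonyl carbon; the C=O π electrons shift onto oxygen and a tetrahedral alkoxide intermediate forms.
Step 2: Elimination step: re-formation of the carbonyl π bond drives out Cl⁻, giving the new acyl compound.
Total: 2 elementary steps.

2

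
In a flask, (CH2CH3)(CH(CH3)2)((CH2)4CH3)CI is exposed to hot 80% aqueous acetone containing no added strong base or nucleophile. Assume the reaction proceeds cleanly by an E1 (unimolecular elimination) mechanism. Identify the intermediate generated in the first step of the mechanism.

tertiary carbocation

Step 1: The C–I bond breaks with both electrons going to the iodide; I⁻ leaves and a tertiary carbocation remains.
After step 1 the species present is a tertiary carbocation.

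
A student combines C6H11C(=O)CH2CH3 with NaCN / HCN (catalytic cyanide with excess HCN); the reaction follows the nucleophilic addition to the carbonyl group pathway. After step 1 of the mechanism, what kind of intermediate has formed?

Step 1: Nucleophilic addition: CN⁻ adds to the carbonyl carbon, pushing the π(C=O) electron pair onto oxygen and giving a tetrahedral alkoxide.
After step 1 the species present is a tetrahedral alkoxide intermediate.

tetrahedral alkoxide intermediate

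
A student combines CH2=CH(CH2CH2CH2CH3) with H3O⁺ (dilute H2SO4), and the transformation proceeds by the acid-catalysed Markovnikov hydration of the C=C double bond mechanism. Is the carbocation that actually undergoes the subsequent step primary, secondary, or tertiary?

Step 1: The π electrons of the C=C bond attack a proton of H3O⁺; Markovnikov addition places the new C–H on the less-substituted alkene carbon, so the positive charge ends up on the more-substituted carbon — a secondary carbocation. H2O is released.
No single 1,2-shift to an adjacent carbon would give a more-substituted cation, so no rearrangement occurs.

secondary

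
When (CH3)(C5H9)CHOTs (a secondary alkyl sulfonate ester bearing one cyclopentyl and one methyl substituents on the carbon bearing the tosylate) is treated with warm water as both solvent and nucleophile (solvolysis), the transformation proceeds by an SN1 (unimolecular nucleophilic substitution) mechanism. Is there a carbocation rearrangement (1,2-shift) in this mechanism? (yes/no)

yes

The first-formed carbocation is secondary.
The adjacent cyclopentyl carbon already bears 2 other carbon substituents and has a hydrogen to migrate; after a 1,2-hydride shift from that carbon the positive charge sits on a tertiary centre.
Tertiary is more stable than secondary, so the shift occurs.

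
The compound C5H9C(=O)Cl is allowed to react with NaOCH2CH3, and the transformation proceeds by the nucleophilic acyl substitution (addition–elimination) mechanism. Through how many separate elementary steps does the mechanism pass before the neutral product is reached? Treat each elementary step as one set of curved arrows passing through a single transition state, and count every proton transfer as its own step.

2

Step 1: CH3CH2O⁻ adds to the carbonyl carbon; the C=O π electrons shift onto oxygen and a tetrahedral alkoxide intermediate forms.
Step 2: Collapse of the tetrahedral intermediate: the alkoxide oxygen pushes its lone pair back to re-form C=O while Cl⁻ leaves.
Total: 2 elementary steps.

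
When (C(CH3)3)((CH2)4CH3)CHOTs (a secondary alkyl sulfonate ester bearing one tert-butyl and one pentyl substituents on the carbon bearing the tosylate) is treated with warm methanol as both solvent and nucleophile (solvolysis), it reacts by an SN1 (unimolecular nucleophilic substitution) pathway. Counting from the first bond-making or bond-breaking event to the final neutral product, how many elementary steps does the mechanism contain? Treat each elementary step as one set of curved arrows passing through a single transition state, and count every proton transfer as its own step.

Step 1: Unassisted departure of TsO⁻ (taking the C–O bonding pair) generates a secondary carbocation.
Step 2: A 1,2-methyl shift from the adjacent tert-butyl carbon moves the positive charge from the secondary centre to an adjacent carbon, generating a more stable tertiary carbocation.
Step 3: A lone pair on the oxygen of CH3OH attacks the carbocation, forming a new C–O σ-bond and an oxonium ion.
Step 4: Deprotonation of the oxonium oxygen by solvent methanol yields the neutral ether.
Total: 4 elementary steps.

4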